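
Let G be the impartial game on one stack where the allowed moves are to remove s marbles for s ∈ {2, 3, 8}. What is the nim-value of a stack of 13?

Compute g(0), g(1), … for moves {2, 3, 8}:
k:     0  1  2  3  4  5  6  7  8  9 10 11 12 13
g(k):  0  0  1  1  2  0  0  1  1  2  0  0  1  1
So g(13) = 1.

1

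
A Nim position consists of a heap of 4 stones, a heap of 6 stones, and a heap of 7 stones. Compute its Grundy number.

5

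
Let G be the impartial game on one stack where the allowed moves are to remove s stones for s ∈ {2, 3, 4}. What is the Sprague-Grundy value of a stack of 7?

0

Build the Grundy sequence with g(k) = mex{g(k−s) : s ∈ {2, 3, 4}, s ≤ k}:
g(0) = mex{} = 0
g(1) = mex{} = 0
g(2) = mex{0} = 1
g(3) = mex{0} = 1
g(4) = mex{0,1} = 2
g(5) = mex{0,1} = 2
g(6) = mex{1,2} = 0
g(7) = mex{1,2} = 0
So g(7) = 0.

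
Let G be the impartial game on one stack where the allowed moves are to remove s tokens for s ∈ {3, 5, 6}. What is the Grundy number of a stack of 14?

1

Grundy values for subtraction set {3, 5, 6}:
k:     0  1  2  3  4  5  6  7  8  9 10 11 12 13 14
g(k):  0  0  0  1  1  1  2  2  2  0  0  0  1  1  1
So g(14) = 1.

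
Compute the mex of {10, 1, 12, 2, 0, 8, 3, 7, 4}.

5

The values 0, 1, 2, 3, 4 are all present; 5 is the first non-negative integer missing from the set.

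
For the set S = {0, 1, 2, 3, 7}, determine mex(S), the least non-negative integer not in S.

4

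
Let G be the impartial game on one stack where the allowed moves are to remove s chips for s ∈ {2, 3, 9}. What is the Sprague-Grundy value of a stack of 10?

2

Grundy values for subtraction set {2, 3, 9}:
g(0) = mex{} = 0
g(1) = mex{} = 0
g(2) = mex{0} = 1
g(3) = mex{0} = 1
g(4) = mex{0,1} = 2
g(5) = mex{1} = 0
g(6) = mex{1,2} = 0
g(7) = mex{0,2} = 1
g(8) = mex{0} = 1
g(9) = mex{0,1} = 2
g(10) = mex{0,1} = 2
So g(10) = 2.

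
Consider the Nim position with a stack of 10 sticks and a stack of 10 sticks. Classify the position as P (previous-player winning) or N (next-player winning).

P-position

Nim-sum: 10 ^ 10 = 0.
The nim-sum is 0, so this is a P-position: the player to move is in a losing position under optimal play.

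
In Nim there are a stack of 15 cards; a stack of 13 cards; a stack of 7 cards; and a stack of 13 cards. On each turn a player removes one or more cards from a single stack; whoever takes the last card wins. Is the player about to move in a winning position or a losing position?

Compute the nim-sum pairwise:
15 ⊕ 13 = 2
2 ⊕ 7 = 5
5 ⊕ 13 = 8
The nim-sum is 8 ≠ 0, so this is an N-position: the player to move can win.

Winning position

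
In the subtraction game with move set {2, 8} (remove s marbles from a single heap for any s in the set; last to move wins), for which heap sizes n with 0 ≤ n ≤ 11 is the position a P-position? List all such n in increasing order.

0, 1, 4, 5, 10, 11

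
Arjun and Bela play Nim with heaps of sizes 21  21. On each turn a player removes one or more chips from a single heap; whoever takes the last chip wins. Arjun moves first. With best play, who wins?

Bela wins

Nim-sum: 21 ⊕ 21 = 0.
The nim-sum is 0, so this is a P-position: the player to move is in a losing position under optimal play; Arjun is about to move from it and so loses — Bela wins.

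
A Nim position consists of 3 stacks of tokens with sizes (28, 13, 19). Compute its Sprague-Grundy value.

2

Nim-sum: 28 ^ 13 ^ 19 = 2.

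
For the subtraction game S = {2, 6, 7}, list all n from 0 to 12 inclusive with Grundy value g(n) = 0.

0, 1, 4, 5, 9

Build the Grundy sequence with g(k) = mex{g(k−s) : s ∈ {2, 6, 7}, s ≤ k}:
k:     0  1  2  3  4  5  6  7  8  9 10 11 12
g(k):  0  0  1  1  0  0  1  1  2  0  3  1  2
The P-positions (g = 0) in 0..12 are 0, 1, 4, 5, 9.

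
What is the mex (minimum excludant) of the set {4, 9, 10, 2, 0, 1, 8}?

3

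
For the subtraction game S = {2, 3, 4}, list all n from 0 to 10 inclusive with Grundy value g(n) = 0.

0, 1, 6, 7

Build the Grundy sequence with g(k) = mex{g(k−s) : s ∈ {2, 3, 4}, s ≤ k}:
g(0) = mex{} = 0
g(1) = mex{} = 0
g(2) = mex{0} = 1
g(3) = mex{0} = 1
g(4) = mex{0,1} = 2
g(5) = mex{0,1} = 2
g(6) = mex{1,2} = 0
g(7) = mex{1,2} = 0
g(8) = mex{0,2} = 1
g(9) = mex{0,2} = 1
g(10) = mex{0,1} = 2
The P-positions (g = 0) in 0..10 are 0, 1, 6, 7.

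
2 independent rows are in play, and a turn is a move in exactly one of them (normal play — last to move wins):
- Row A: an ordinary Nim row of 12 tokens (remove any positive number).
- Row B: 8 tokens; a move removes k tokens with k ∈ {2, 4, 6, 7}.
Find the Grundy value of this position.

Row A is a plain Nim row of size 12, so its Grundy value is 12.
For row B, compute g(0), g(1), … with moves {2, 4, 6, 7}:
g(0) = mex{} = 0
g(1) = mex{} = 0
g(2) = mex{0} = 1
g(3) = mex{0} = 1
g(4) = mex{0,1} = 2
g(5) = mex{0,1} = 2
g(6) = mex{0,1,2} = 3
g(7) = mex{0,1,2} = 3
g(8) = mex{0,1,2,3} = 4
So g(8) = 4.
The value of a disjunctive sum is the nim-sum of the parts.
Combined value = 12 XOR 4 = 8.

8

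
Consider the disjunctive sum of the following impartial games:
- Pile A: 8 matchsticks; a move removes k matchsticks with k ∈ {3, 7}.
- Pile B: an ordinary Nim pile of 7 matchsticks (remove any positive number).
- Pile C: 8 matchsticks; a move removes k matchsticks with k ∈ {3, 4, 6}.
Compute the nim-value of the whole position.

7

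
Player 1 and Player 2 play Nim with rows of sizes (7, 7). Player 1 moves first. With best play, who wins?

Player 2 wins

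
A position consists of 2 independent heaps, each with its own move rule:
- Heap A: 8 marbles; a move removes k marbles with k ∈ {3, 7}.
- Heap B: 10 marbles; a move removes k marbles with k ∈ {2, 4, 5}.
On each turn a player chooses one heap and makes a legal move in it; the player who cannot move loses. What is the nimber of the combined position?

For heap A, compute g(0), g(1), … with moves {3, 7}:
k:     0  1  2  3  4  5  6  7  8
g(k):  0  0  0  1  1  1  0  2  2
So g(8) = 2.
For heap B, compute g(0), g(1), … with moves {2, 4, 5}:
k:     0  1  2  3  4  5  6  7  8  9 10
g(k):  0  0  1  1  2  2  3  0  0  1  1
So g(10) = 1.
By the Sprague-Grundy theorem, the Grundy value of a sum of independent games is the XOR of the component values.
Combined value = 2 ⊕ 1 = 3.

3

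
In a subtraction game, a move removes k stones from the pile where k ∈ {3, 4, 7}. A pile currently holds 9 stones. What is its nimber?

3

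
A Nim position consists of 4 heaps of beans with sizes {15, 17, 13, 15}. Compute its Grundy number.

28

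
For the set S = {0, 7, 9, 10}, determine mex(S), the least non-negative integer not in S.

1

0 is in the set but 1 is not, so the mex is 1.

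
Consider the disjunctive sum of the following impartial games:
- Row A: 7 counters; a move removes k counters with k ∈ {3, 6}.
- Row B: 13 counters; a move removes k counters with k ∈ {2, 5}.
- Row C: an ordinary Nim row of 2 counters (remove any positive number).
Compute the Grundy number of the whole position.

1

Build the Grundy sequence for row A with g(k) = mex{g(k−s) : s ∈ {3, 6}, s ≤ k}:
k:     0  1  2  3  4  5  6  7
g(k):  0  0  0  1  1  1  2  2
So g(7) = 2.
Build the Grundy sequence for row B with g(k) = mex{g(k−s) : s ∈ {2, 5}, s ≤ k}:
k:     0  1  2  3  4  5  6  7  8  9 10 11 12 13
g(k):  0  0  1  1  0  2  1  0  0  1  1  0  2  1
So g(13) = 1.
Row C is a plain Nim row of size 2, so its Grundy value is 2.
By the Sprague-Grundy theorem, the Grundy value of a sum of independent games is the XOR of the component values.
Combined value = 2 ⊕ 1 ⊕ 2 = 1.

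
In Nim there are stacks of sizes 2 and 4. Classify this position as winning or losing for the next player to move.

Compute the nim-sum pairwise:
2 ^ 4 = 6
The nim-sum is 6 ≠ 0, so this is an N-position: the player to move can win.

Winning position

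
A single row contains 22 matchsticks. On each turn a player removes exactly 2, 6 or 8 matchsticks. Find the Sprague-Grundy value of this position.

Compute g(0), g(1), … for moves {2, 6, 8}:
k:     0  1  2  3  4  5  6  7  8  9 10 11 12 13 14 15 16 17 18 19 20 21 22
g(k):  0  0  1  1  0  0  1  1  2  2  3  3  2  2  0  0  1  1  0  0  1  1  2
So g(22) = 2.

2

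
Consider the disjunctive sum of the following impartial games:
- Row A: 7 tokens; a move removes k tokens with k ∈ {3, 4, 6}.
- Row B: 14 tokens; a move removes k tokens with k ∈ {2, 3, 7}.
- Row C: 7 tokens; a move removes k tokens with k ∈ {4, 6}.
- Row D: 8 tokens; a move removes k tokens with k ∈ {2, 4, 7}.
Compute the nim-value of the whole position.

0

Build the Grundy sequence for row A with g(k) = mex{g(k−s) : s ∈ {3, 4, 6}, s ≤ k}:
g(0) = mex{} = 0
g(1) = mex{} = 0
g(2) = mex{} = 0
g(3) = mex{0} = 1
g(4) = mex{0} = 1
g(5) = mex{0} = 1
g(6) = mex{0,1} = 2
g(7) = mex{0,1} = 2
So g(7) = 2.
Grundy values for row B (subtraction set {2, 3, 7}):
k:     0  1  2  3  4  5  6  7  8  9 10 11 12 13 14
g(k):  0  0  1  1  2  0  0  1  1  2  0  0  1  1  2
So g(14) = 2.
For row C, compute g(0), g(1), … with moves {4, 6}:
k:     0  1  2  3  4  5  6  7
g(k):  0  0  0  0  1  1  1  1
So g(7) = 1.
Grundy values for row D (subtraction set {2, 4, 7}):
g(0) = mex{} = 0
g(1) = mex{} = 0
g(2) = mex{0} = 1
g(3) = mex{0} = 1
g(4) = mex{0,1} = 2
g(5) = mex{0,1} = 2
g(6) = mex{1,2} = 0
g(7) = mex{0,1,2} = 3
g(8) = mex{0,2} = 1
So g(8) = 1.
By the Sprague-Grundy theorem, the Grundy value of a sum of independent games is the XOR of the component values.
Combined value = 2 ⊕ 2 ⊕ 1 ⊕ 1 = 0.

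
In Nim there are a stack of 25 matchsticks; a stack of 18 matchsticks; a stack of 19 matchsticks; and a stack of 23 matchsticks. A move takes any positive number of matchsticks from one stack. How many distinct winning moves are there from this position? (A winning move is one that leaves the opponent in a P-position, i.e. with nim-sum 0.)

Nim-sum: 25 ^ 18 ^ 19 ^ 23 = 15.
The overall nim-sum is X = 15. A stack of size p has a winning move iff p XOR X < p (reduce it to p XOR X).
  25: 25 XOR 15 = 22 < 25 — winning move (to 22).
  18: 18 XOR 15 = 29 ≥ 18 — no move.
  19: 19 XOR 15 = 28 ≥ 19 — no move.
  23: 23 XOR 15 = 24 ≥ 23 — no move.
That gives 1 winning move.

1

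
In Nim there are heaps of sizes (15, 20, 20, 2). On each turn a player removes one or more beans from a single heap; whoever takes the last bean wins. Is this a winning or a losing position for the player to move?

Compute the nim-sum pairwise:
15 XOR 20 = 27
27 XOR 20 = 15
15 XOR 2 = 13
The nim-sum is 13 ≠ 0, so this is an N-position: the player to move can win.

Winning position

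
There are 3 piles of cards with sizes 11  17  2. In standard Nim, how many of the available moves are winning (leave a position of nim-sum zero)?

Compute the nim-sum pairwise:
11 ⊕ 17 = 26
26 ⊕ 2 = 24
The overall nim-sum is X = 24. A pile of size p has a winning move iff p XOR X < p (reduce it to p XOR X).
  11: 11 XOR 24 = 19 ≥ 11 — no move.
  17: 17 XOR 24 = 9 < 17 — winning move (to 9).
  2: 2 XOR 24 = 26 ≥ 2 — no move.
That gives 1 winning move.

1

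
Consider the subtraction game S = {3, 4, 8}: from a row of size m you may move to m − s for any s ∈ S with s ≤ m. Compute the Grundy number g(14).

0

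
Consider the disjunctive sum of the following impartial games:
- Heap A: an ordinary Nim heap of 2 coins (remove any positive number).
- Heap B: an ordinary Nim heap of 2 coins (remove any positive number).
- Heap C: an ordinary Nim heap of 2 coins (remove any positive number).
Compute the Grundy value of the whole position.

2

Heap A is a plain Nim heap of size 2, so its Grundy value is 2.
Heap B is a plain Nim heap of size 2, so its Grundy value is 2.
Heap C is a plain Nim heap of size 2, so its Grundy value is 2.
The value of a disjunctive sum is the nim-sum of the parts.
Combined value = 2 ⊕ 2 ⊕ 2 = 2.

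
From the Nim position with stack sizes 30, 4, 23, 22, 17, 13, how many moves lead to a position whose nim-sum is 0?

5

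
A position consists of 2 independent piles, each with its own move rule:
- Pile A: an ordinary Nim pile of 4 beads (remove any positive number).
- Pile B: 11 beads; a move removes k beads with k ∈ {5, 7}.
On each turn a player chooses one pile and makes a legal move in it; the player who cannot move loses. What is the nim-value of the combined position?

Pile A is a plain Nim pile of size 4, so its Grundy value is 4.
For pile B, compute g(0), g(1), … with moves {5, 7}:
k:     0  1  2  3  4  5  6  7  8  9 10 11
g(k):  0  0  0  0  0  1  1  1  1  1  2  2
So g(11) = 2.
The value of a disjunctive sum is the nim-sum of the parts.
Combined value = 4 ⊕ 2 = 6.

6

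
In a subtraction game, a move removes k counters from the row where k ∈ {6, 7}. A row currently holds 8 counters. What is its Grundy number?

1

Build the Grundy sequence with g(k) = mex{g(k−s) : s ∈ {6, 7}, s ≤ k}:
g(0) = mex{} = 0
g(1) = mex{} = 0
g(2) = mex{} = 0
g(3) = mex{} = 0
g(4) = mex{} = 0
g(5) = mex{} = 0
g(6) = mex{0} = 1
g(7) = mex{0} = 1
g(8) = mex{0} = 1
So g(8) = 1.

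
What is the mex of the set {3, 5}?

0

0 is not in the set, so the mex is 0.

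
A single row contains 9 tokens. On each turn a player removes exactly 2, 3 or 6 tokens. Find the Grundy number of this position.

0

Grundy values for subtraction set {2, 3, 6}:
g(0) = mex{} = 0
g(1) = mex{} = 0
g(2) = mex{0} = 1
g(3) = mex{0} = 1
g(4) = mex{0,1} = 2
g(5) = mex{1} = 0
g(6) = mex{0,1,2} = 3
g(7) = mex{0,2} = 1
g(8) = mex{0,1,3} = 2
g(9) = mex{1,3} = 0
So g(9) = 0.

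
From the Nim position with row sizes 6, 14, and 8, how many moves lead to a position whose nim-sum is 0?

0

Compute the nim-sum pairwise:
6 ^ 14 = 8
8 ^ 8 = 0
The nim-sum is already 0, so every move leaves a nonzero nim-sum — there are no winning moves.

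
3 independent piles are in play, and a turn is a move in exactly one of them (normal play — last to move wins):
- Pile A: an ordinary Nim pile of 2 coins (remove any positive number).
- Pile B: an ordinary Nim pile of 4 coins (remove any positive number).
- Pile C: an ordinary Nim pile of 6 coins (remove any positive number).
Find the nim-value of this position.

0

Pile A is a plain Nim pile of size 2, so its Grundy value is 2.
Pile B is a plain Nim pile of size 4, so its Grundy value is 4.
Pile C is a plain Nim pile of size 6, so its Grundy value is 6.
The value of a disjunctive sum is the nim-sum of the parts.
Combined value = 2 XOR 4 XOR 6 = 0.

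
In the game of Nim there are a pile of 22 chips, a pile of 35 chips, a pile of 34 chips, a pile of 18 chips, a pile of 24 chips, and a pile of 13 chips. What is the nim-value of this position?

16

Compute the nim-sum pairwise:
22 ⊕ 35 = 53
53 ⊕ 34 = 23
23 ⊕ 18 = 5
5 ⊕ 24 = 29
29 ⊕ 13 = 16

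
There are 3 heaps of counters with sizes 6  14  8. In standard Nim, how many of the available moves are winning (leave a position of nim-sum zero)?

Bitwise XOR of the heap sizes:
  0110  (6)
  1110  (14)
  1000  (8)
  ----
  0000  (0)
The nim-sum is already 0, so every move leaves a nonzero nim-sum — there are no winning moves.

0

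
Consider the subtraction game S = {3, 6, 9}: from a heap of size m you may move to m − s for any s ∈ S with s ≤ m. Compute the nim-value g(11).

3

Build the Grundy sequence with g(k) = mex{g(k−s) : s ∈ {3, 6, 9}, s ≤ k}:
g(0) = mex{} = 0
g(1) = mex{} = 0
g(2) = mex{} = 0
g(3) = mex{0} = 1
g(4) = mex{0} = 1
g(5) = mex{0} = 1
g(6) = mex{0,1} = 2
g(7) = mex{0,1} = 2
g(8) = mex{0,1} = 2
g(9) = mex{0,1,2} = 3
g(10) = mex{0,1,2} = 3
g(11) = mex{0,1,2} = 3
So g(11) = 3.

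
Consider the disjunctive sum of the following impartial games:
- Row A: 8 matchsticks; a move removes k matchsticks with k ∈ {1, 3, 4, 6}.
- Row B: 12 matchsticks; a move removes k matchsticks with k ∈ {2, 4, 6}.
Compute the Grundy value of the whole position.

3

Build the Grundy sequence for row A with g(k) = mex{g(k−s) : s ∈ {1, 3, 4, 6}, s ≤ k}:
g(0) = mex{} = 0
g(1) = mex{0} = 1
g(2) = mex{1} = 0
g(3) = mex{0} = 1
g(4) = mex{0,1} = 2
g(5) = mex{0,1,2} = 3
g(6) = mex{0,1,3} = 2
g(7) = mex{1,2} = 0
g(8) = mex{0,2,3} = 1
So g(8) = 1.
Grundy values for row B (subtraction set {2, 4, 6}):
k:     0  1  2  3  4  5  6  7  8  9 10 11 12
g(k):  0  0  1  1  2  2  3  3  0  0  1  1  2
So g(12) = 2.
By the Sprague-Grundy theorem, the Grundy value of a sum of independent games is the XOR of the component values.
Combined value = 1 XOR 2 = 3.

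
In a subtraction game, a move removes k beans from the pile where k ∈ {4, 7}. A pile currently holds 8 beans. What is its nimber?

2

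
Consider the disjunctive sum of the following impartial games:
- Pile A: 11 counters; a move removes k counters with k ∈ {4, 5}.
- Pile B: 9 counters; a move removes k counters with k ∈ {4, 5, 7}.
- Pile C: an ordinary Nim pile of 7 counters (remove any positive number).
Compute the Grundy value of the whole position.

5

Build the Grundy sequence for pile A with g(k) = mex{g(k−s) : s ∈ {4, 5}, s ≤ k}:
g(0) = mex{} = 0
g(1) = mex{} = 0
g(2) = mex{} = 0
g(3) = mex{} = 0
g(4) = mex{0} = 1
g(5) = mex{0} = 1
g(6) = mex{0} = 1
g(7) = mex{0} = 1
g(8) = mex{0,1} = 2
g(9) = mex{1} = 0
g(10) = mex{1} = 0
g(11) = mex{1} = 0
So g(11) = 0.
For pile B, compute g(0), g(1), … with moves {4, 5, 7}:
g(0) = mex{} = 0
g(1) = mex{} = 0
g(2) = mex{} = 0
g(3) = mex{} = 0
g(4) = mex{0} = 1
g(5) = mex{0} = 1
g(6) = mex{0} = 1
g(7) = mex{0} = 1
g(8) = mex{0,1} = 2
g(9) = mex{0,1} = 2
So g(9) = 2.
Pile C is a plain Nim pile of size 7, so its Grundy value is 7.
The value of a disjunctive sum is the nim-sum of the parts.
Combined value = 0 ⊕ 2 ⊕ 7 = 5.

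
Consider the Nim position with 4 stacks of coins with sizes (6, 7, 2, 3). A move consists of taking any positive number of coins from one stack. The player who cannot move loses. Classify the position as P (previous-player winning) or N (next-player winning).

Compute the nim-sum pairwise:
6 XOR 7 = 1
1 XOR 2 = 3
3 XOR 3 = 0
The nim-sum is 0, so this is a P-position: the player to move is in a losing position under optimal play.

P-position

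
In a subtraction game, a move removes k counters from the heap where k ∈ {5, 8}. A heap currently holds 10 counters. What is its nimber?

2

Compute g(0), g(1), … for moves {5, 8}:
k:     0  1  2  3  4  5  6  7  8  9 10
g(k):  0  0  0  0  0  1  1  1  1  1  2
So g(10) = 2.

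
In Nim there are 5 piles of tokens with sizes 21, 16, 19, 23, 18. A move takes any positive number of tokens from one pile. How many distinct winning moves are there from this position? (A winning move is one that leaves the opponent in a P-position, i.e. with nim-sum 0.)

Compute the nim-sum pairwise:
21 ⊕ 16 = 5
5 ⊕ 19 = 22
22 ⊕ 23 = 1
1 ⊕ 18 = 19
The overall nim-sum is X = 19. A pile of size p has a winning move iff p XOR X < p (reduce it to p XOR X).
  21: 21 XOR 19 = 6 < 21 — winning move (to 6).
  16: 16 XOR 19 = 3 < 16 — winning move (to 3).
  19: 19 XOR 19 = 0 < 19 — winning move (to 0).
  23: 23 XOR 19 = 4 < 23 — winning move (to 4).
  18: 18 XOR 19 = 1 < 18 — winning move (to 1).
That gives 5 winning moves.

5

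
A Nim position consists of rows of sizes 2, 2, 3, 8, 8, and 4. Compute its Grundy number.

In binary:
  0010  (2)
  0010  (2)
  0011  (3)
  1000  (8)
  1000  (8)
  0100  (4)
  ----
  0111  (7)

7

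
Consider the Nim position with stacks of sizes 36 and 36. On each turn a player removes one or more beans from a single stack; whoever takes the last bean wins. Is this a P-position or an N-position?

P-position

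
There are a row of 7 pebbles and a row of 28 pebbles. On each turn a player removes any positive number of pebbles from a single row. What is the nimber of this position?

Compute the nim-sum pairwise:
7 ⊕ 28 = 27

27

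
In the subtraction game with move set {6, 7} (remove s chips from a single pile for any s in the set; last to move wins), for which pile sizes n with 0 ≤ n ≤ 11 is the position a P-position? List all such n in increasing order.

0, 1, 2, 3, 4, 5

Grundy values for subtraction set {6, 7}:
g(0) = mex{} = 0
g(1) = mex{} = 0
g(2) = mex{} = 0
g(3) = mex{} = 0
g(4) = mex{} = 0
g(5) = mex{} = 0
g(6) = mex{0} = 1
g(7) = mex{0} = 1
g(8) = mex{0} = 1
g(9) = mex{0} = 1
g(10) = mex{0} = 1
g(11) = mex{0} = 1
The P-positions (g = 0) in 0..11 are 0, 1, 2, 3, 4, 5.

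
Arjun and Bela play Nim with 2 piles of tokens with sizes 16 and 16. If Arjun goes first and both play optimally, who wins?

In binary:
  10000  (16)
  10000  (16)
  -----
  00000  (0)
The nim-sum is 0, so this is a P-position: the player to move is in a losing position under optimal play; Arjun is about to move from it and so loses — Bela wins.

Bela wins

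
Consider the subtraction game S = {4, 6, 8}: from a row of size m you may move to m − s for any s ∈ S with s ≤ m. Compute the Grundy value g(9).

Grundy values for subtraction set {4, 6, 8}:
g(0) = mex{} = 0
g(1) = mex{} = 0
g(2) = mex{} = 0
g(3) = mex{} = 0
g(4) = mex{0} = 1
g(5) = mex{0} = 1
g(6) = mex{0} = 1
g(7) = mex{0} = 1
g(8) = mex{0,1} = 2
g(9) = mex{0,1} = 2
So g(9) = 2.

2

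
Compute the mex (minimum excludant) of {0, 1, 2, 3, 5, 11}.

4

The values 0, 1, 2, 3 are all present; 4 is the first non-negative integer missing from the set.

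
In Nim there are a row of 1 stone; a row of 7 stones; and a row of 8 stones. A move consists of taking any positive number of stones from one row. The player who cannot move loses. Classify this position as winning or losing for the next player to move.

Winning position

Compute the nim-sum pairwise:
1 ⊕ 7 = 6
6 ⊕ 8 = 14
The nim-sum is 14 ≠ 0, so this is an N-position: the player to move can win.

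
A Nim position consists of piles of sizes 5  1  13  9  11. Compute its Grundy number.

11

Compute the nim-sum pairwise:
5 ^ 1 = 4
4 ^ 13 = 9
9 ^ 9 = 0
0 ^ 11 = 11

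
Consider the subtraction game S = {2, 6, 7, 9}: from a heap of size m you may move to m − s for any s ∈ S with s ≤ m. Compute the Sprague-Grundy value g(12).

2

Compute g(0), g(1), … for moves {2, 6, 7, 9}:
g(0) = mex{} = 0
g(1) = mex{} = 0
g(2) = mex{0} = 1
g(3) = mex{0} = 1
g(4) = mex{1} = 0
g(5) = mex{1} = 0
g(6) = mex{0} = 1
g(7) = mex{0} = 1
g(8) = mex{0,1} = 2
g(9) = mex{0,1} = 2
g(10) = mex{0,1,2} = 3
g(11) = mex{0,1,2} = 3
g(12) = mex{0,1,3} = 2
So g(12) = 2.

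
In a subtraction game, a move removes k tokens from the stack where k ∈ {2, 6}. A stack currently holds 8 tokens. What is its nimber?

Grundy values for subtraction set {2, 6}:
g(0) = mex{} = 0
g(1) = mex{} = 0
g(2) = mex{0} = 1
g(3) = mex{0} = 1
g(4) = mex{1} = 0
g(5) = mex{1} = 0
g(6) = mex{0} = 1
g(7) = mex{0} = 1
g(8) = mex{1} = 0
So g(8) = 0.

0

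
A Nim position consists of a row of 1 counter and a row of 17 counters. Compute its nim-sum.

Nim-sum: 1 XOR 17 = 16.

16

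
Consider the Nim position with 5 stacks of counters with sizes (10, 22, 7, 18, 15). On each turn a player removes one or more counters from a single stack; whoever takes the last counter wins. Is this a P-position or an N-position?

Nim-sum: 10 ^ 22 ^ 7 ^ 18 ^ 15 = 6.
The nim-sum is 6 ≠ 0, so this is an N-position: the player to move can win.

N-position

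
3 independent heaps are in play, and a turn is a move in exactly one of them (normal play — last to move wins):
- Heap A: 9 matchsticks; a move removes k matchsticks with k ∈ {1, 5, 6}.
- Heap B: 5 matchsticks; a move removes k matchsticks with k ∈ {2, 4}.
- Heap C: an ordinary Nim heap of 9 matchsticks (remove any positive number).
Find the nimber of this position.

Grundy values for heap A (subtraction set {1, 5, 6}):
g(0) = mex{} = 0
g(1) = mex{0} = 1
g(2) = mex{1} = 0
g(3) = mex{0} = 1
g(4) = mex{1} = 0
g(5) = mex{0} = 1
g(6) = mex{0,1} = 2
g(7) = mex{0,1,2} = 3
g(8) = mex{0,1,3} = 2
g(9) = mex{0,1,2} = 3
So g(9) = 3.
For heap B, compute g(0), g(1), … with moves {2, 4}:
k:     0  1  2  3  4  5
g(k):  0  0  1  1  2  2
So g(5) = 2.
Heap C is a plain Nim heap of size 9, so its Grundy value is 9.
By the Sprague-Grundy theorem, the Grundy value of a sum of independent games is the XOR of the component values.
Combined value = 3 XOR 2 XOR 9 = 8.

8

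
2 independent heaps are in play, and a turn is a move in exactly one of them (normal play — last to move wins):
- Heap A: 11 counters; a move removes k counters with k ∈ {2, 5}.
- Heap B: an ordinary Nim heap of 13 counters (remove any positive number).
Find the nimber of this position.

For heap A, compute g(0), g(1), … with moves {2, 5}:
k:     0  1  2  3  4  5  6  7  8  9 10 11
g(k):  0  0  1  1  0  2  1  0  0  1  1  0
So g(11) = 0.
Heap B is a plain Nim heap of size 13, so its Grundy value is 13.
By the Sprague-Grundy theorem, the Grundy value of a sum of independent games is the XOR of the component values.
Combined value = 0 XOR 13 = 13.

13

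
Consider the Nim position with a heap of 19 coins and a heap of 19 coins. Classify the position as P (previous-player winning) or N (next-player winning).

P-position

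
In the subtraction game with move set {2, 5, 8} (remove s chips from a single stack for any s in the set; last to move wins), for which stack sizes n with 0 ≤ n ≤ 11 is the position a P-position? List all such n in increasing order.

0, 1, 4, 7, 10, 11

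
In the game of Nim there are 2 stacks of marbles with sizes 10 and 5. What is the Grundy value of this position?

15

Compute the nim-sum pairwise:
10 ⊕ 5 = 15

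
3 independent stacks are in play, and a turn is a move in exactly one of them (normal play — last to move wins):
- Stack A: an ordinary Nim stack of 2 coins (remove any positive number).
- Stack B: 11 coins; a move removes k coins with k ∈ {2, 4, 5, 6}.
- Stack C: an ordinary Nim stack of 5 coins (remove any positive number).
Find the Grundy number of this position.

6

Stack A is a plain Nim stack of size 2, so its Grundy value is 2.
For stack B, compute g(0), g(1), … with moves {2, 4, 5, 6}:
g(0) = mex{} = 0
g(1) = mex{} = 0
g(2) = mex{0} = 1
g(3) = mex{0} = 1
g(4) = mex{0,1} = 2
g(5) = mex{0,1} = 2
g(6) = mex{0,1,2} = 3
g(7) = mex{0,1,2} = 3
g(8) = mex{1,2,3} = 0
g(9) = mex{1,2,3} = 0
g(10) = mex{0,2,3} = 1
g(11) = mex{0,2,3} = 1
So g(11) = 1.
Stack C is a plain Nim stack of size 5, so its Grundy value is 5.
The value of a disjunctive sum is the nim-sum of the parts.
Combined value = 2 XOR 1 XOR 5 = 6.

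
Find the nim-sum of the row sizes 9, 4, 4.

9

Compute the nim-sum pairwise:
9 ^ 4 = 13
13 ^ 4 = 9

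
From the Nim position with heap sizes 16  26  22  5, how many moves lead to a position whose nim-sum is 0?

3

In binary:
  10000  (16)
  11010  (26)
  10110  (22)
  00101  (5)
  -----
  11001  (25)
The overall nim-sum is X = 25. A heap of size p has a winning move iff p XOR X < p (reduce it to p XOR X).
  16: 16 XOR 25 = 9 < 16 — winning move (to 9).
  26: 26 XOR 25 = 3 < 26 — winning move (to 3).
  22: 22 XOR 25 = 15 < 22 — winning move (to 15).
  5: 5 XOR 25 = 28 ≥ 5 — no move.
That gives 3 winning moves.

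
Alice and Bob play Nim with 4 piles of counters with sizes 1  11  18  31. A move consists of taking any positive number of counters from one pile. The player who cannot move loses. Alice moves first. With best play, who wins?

Nim-sum: 1 XOR 11 XOR 18 XOR 31 = 7.
The nim-sum is 7 ≠ 0, so this is an N-position: the player to move can win; Alice has a winning move.

Alice wins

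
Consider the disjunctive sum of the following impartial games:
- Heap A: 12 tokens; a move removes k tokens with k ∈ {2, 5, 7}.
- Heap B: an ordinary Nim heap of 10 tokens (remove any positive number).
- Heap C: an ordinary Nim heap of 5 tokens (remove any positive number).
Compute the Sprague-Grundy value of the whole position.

For heap A, compute g(0), g(1), … with moves {2, 5, 7}:
g(0) = mex{} = 0
g(1) = mex{} = 0
g(2) = mex{0} = 1
g(3) = mex{0} = 1
g(4) = mex{1} = 0
g(5) = mex{0,1} = 2
g(6) = mex{0} = 1
g(7) = mex{0,1,2} = 3
g(8) = mex{0,1} = 2
g(9) = mex{0,1,3} = 2
g(10) = mex{1,2} = 0
g(11) = mex{0,1,2} = 3
g(12) = mex{0,2,3} = 1
So g(12) = 1.
Heap B is a plain Nim heap of size 10, so its Grundy value is 10.
Heap C is a plain Nim heap of size 5, so its Grundy value is 5.
The value of a disjunctive sum is the nim-sum of the parts.
Combined value = 1 ⊕ 10 ⊕ 5 = 14.

14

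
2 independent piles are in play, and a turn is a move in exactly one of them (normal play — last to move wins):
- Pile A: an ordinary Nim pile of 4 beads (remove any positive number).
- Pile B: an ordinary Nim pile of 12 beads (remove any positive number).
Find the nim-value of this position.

Pile A is a plain Nim pile of size 4, so its Grundy value is 4.
Pile B is a plain Nim pile of size 12, so its Grundy value is 12.
By the Sprague-Grundy theorem, the Grundy value of a sum of independent games is the XOR of the component values.
Combined value = 4 ⊕ 12 = 8.

8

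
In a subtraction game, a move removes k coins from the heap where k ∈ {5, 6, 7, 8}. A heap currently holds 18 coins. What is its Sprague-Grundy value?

1

Grundy values for subtraction set {5, 6, 7, 8}:
k:     0  1  2  3  4  5  6  7  8  9 10 11 12 13 14 15 16 17 18
g(k):  0  0  0  0  0  1  1  1  1  1  2  2  2  0  0  0  0  0  1
So g(18) = 1.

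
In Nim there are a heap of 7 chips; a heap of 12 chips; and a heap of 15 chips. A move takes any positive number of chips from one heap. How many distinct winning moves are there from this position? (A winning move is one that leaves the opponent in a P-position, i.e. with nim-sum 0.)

Nim-sum: 7 ^ 12 ^ 15 = 4.
The overall nim-sum is X = 4. A heap of size p has a winning move iff p XOR X < p (reduce it to p XOR X).
  7: 7 XOR 4 = 3 < 7 — winning move (to 3).
  12: 12 XOR 4 = 8 < 12 — winning move (to 8).
  15: 15 XOR 4 = 11 < 15 — winning move (to 11).
That gives 3 winning moves.

3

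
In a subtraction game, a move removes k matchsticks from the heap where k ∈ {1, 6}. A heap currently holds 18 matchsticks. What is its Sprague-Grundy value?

0

Grundy values for subtraction set {1, 6}:
k:     0  1  2  3  4  5  6  7  8  9 10 11 12 13 14 15 16 17 18
g(k):  0  1  0  1  0  1  2  0  1  0  1  0  1  2  0  1  0  1  0
So g(18) = 0.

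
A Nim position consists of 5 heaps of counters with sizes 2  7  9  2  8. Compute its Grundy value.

Nim-sum: 2 XOR 7 XOR 9 XOR 2 XOR 8 = 6.

6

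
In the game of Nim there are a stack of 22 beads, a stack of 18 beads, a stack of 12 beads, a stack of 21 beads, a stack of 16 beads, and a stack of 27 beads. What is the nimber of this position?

22

Compute the nim-sum pairwise:
22 XOR 18 = 4
4 XOR 12 = 8
8 XOR 21 = 29
29 XOR 16 = 13
13 XOR 27 = 22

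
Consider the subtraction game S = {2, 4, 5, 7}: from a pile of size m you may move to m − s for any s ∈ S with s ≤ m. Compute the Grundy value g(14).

2

Grundy values for subtraction set {2, 4, 5, 7}:
k:     0  1  2  3  4  5  6  7  8  9 10 11 12 13 14
g(k):  0  0  1  1  2  2  3  3  4  0  0  1  1  2  2
So g(14) = 2.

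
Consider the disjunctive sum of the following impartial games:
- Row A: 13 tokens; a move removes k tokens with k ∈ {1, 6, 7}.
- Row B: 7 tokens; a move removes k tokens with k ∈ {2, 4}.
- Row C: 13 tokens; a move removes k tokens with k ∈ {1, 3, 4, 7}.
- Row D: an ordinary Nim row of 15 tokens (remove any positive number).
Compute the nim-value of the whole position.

Grundy values for row A (subtraction set {1, 6, 7}):
k:     0  1  2  3  4  5  6  7  8  9 10 11 12 13
g(k):  0  1  0  1  0  1  2  3  2  3  2  3  0  1
So g(13) = 1.
Grundy values for row B (subtraction set {2, 4}):
k:     0  1  2  3  4  5  6  7
g(k):  0  0  1  1  2  2  0  0
So g(7) = 0.
Build the Grundy sequence for row C with g(k) = mex{g(k−s) : s ∈ {1, 3, 4, 7}, s ≤ k}:
k:     0  1  2  3  4  5  6  7  8  9 10 11 12 13
g(k):  0  1  0  1  2  3  2  3  0  1  0  1  2  3
So g(13) = 3.
Row D is a plain Nim row of size 15, so its Grundy value is 15.
The value of a disjunctive sum is the nim-sum of the parts.
Combined value = 1 XOR 0 XOR 3 XOR 15 = 13.

13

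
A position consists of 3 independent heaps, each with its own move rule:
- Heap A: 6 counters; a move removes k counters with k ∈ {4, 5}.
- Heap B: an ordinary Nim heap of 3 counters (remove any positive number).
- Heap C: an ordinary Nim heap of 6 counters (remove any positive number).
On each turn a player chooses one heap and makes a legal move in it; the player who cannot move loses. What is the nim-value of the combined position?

4

Grundy values for heap A (subtraction set {4, 5}):
k:     0  1  2  3  4  5  6
g(k):  0  0  0  0  1  1  1
So g(6) = 1.
Heap B is a plain Nim heap of size 3, so its Grundy value is 3.
Heap C is a plain Nim heap of size 6, so its Grundy value is 6.
The value of a disjunctive sum is the nim-sum of the parts.
Combined value = 1 XOR 3 XOR 6 = 4.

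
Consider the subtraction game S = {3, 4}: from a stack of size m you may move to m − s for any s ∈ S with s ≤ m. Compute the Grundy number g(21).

0

Grundy values for subtraction set {3, 4}:
k:     0  1  2  3  4  5  6  7  8  9 10 11 12 13 14 15 16 17 18 19 20 21
g(k):  0  0  0  1  1  1  2  0  0  0  1  1  1  2  0  0  0  1  1  1  2  0
So g(21) = 0.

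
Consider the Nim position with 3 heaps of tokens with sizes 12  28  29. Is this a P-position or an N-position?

N-position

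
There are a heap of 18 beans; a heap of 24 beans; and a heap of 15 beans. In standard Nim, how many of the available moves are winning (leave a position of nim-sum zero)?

Compute the nim-sum pairwise:
18 ⊕ 24 = 10
10 ⊕ 15 = 5
The overall nim-sum is X = 5. A heap of size p has a winning move iff p XOR X < p (reduce it to p XOR X).
  18: 18 XOR 5 = 23 ≥ 18 — no move.
  24: 24 XOR 5 = 29 ≥ 24 — no move.
  15: 15 XOR 5 = 10 < 15 — winning move (to 10).
That gives 1 winning move.

1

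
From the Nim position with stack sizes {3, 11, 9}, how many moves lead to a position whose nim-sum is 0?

Nim-sum: 3 ⊕ 11 ⊕ 9 = 1.
The overall nim-sum is X = 1. A stack of size p has a winning move iff p XOR X < p (reduce it to p XOR X).
  3: 3 XOR 1 = 2 < 3 — winning move (to 2).
  11: 11 XOR 1 = 10 < 11 — winning move (to 10).
  9: 9 XOR 1 = 8 < 9 — winning move (to 8).
That gives 3 winning moves.

3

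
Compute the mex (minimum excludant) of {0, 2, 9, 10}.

1

0 is in the set but 1 is not, so the mex is 1.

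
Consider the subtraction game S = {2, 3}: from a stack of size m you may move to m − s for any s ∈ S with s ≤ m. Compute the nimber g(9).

2

Compute g(0), g(1), … for moves {2, 3}:
k:     0  1  2  3  4  5  6  7  8  9
g(k):  0  0  1  1  2  0  0  1  1  2
So g(9) = 2.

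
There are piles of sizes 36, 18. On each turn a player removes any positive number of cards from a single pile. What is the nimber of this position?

54

Compute the nim-sum pairwise:
36 ⊕ 18 = 54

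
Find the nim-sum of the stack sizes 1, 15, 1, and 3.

12

Write each in binary and XOR column by column:
  0001  (1)
  1111  (15)
  0001  (1)
  0011  (3)
  ----
  1100  (12)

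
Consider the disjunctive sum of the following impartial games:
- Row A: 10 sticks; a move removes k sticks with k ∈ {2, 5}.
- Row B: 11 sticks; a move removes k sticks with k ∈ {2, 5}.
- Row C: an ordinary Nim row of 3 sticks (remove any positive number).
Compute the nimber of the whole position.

2

Grundy values for row A (subtraction set {2, 5}):
k:     0  1  2  3  4  5  6  7  8  9 10
g(k):  0  0  1  1  0  2  1  0  0  1  1
So g(10) = 1.
For row B, compute g(0), g(1), … with moves {2, 5}:
k:     0  1  2  3  4  5  6  7  8  9 10 11
g(k):  0  0  1  1  0  2  1  0  0  1  1  0
So g(11) = 0.
Row C is a plain Nim row of size 3, so its Grundy value is 3.
By the Sprague-Grundy theorem, the Grundy value of a sum of independent games is the XOR of the component values.
Combined value = 1 XOR 0 XOR 3 = 2.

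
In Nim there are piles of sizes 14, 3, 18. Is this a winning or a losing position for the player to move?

Winning position

Compute the nim-sum pairwise:
14 XOR 3 = 13
13 XOR 18 = 31
The nim-sum is 31 ≠ 0, so this is an N-position: the player to move can win.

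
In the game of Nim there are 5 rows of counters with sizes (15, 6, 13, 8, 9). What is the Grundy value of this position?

Bitwise XOR of the heap sizes:
  1111  (15)
  0110  (6)
  1101  (13)
  1000  (8)
  1001  (9)
  ----
  0101  (5)

5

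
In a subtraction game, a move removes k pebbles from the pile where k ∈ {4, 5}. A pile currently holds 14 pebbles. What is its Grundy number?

Build the Grundy sequence with g(k) = mex{g(k−s) : s ∈ {4, 5}, s ≤ k}:
k:     0  1  2  3  4  5  6  7  8  9 10 11 12 13 14
g(k):  0  0  0  0  1  1  1  1  2  0  0  0  0  1  1
So g(14) = 1.

1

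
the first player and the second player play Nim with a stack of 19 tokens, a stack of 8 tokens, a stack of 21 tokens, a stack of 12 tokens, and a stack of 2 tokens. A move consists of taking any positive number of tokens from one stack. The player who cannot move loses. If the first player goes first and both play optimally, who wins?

the second player wins

Compute the nim-sum pairwise:
19 ^ 8 = 27
27 ^ 21 = 14
14 ^ 12 = 2
2 ^ 2 = 0
The nim-sum is 0, so this is a P-position: the player to move is in a losing position under optimal play; the first player is about to move from it and so loses — the second player wins.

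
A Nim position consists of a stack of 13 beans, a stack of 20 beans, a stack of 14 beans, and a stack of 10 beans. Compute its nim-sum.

29

Nim-sum: 13 ⊕ 20 ⊕ 14 ⊕ 10 = 29.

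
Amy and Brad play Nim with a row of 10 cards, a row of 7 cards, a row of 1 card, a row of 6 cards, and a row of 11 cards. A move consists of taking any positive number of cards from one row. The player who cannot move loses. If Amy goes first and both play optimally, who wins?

Bitwise XOR of the heap sizes:
  1010  (10)
  0111  (7)
  0001  (1)
  0110  (6)
  1011  (11)
  ----
  0001  (1)
The nim-sum is 1 ≠ 0, so this is an N-position: the player to move can win; Amy has a winning move.

Amy wins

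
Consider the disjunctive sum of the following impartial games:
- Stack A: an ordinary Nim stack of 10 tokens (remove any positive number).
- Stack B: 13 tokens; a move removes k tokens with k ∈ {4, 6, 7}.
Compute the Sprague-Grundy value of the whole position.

Stack A is a plain Nim stack of size 10, so its Grundy value is 10.
For stack B, compute g(0), g(1), … with moves {4, 6, 7}:
g(0) = mex{} = 0
g(1) = mex{} = 0
g(2) = mex{} = 0
g(3) = mex{} = 0
g(4) = mex{0} = 1
g(5) = mex{0} = 1
g(6) = mex{0} = 1
g(7) = mex{0} = 1
g(8) = mex{0,1} = 2
g(9) = mex{0,1} = 2
g(10) = mex{0,1} = 2
g(11) = mex{1} = 0
g(12) = mex{1,2} = 0
g(13) = mex{1,2} = 0
So g(13) = 0.
The value of a disjunctive sum is the nim-sum of the parts.
Combined value = 10 XOR 0 = 10.

10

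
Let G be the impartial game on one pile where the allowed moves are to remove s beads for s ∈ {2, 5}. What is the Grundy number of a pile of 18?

Grundy values for subtraction set {2, 5}:
k:     0  1  2  3  4  5  6  7  8  9 10 11 12 13 14 15 16 17 18
g(k):  0  0  1  1  0  2  1  0  0  1  1  0  2  1  0  0  1  1  0
So g(18) = 0.

0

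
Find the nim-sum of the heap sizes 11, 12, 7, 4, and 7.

3

Compute the nim-sum pairwise:
11 ^ 12 = 7
7 ^ 7 = 0
0 ^ 4 = 4
4 ^ 7 = 3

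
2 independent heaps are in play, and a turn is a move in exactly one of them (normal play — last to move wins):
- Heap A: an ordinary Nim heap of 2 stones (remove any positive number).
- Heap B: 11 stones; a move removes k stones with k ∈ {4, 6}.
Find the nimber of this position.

2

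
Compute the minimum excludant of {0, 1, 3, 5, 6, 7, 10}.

2

The values 0, 1 are all present; 2 is the first non-negative integer missing from the set.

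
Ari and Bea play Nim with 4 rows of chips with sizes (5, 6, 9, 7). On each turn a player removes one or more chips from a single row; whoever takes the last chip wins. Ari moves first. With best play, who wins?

Ari wins

Compute the nim-sum pairwise:
5 XOR 6 = 3
3 XOR 9 = 10
10 XOR 7 = 13
The nim-sum is 13 ≠ 0, so this is an N-position: the player to move can win; Ari has a winning move.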